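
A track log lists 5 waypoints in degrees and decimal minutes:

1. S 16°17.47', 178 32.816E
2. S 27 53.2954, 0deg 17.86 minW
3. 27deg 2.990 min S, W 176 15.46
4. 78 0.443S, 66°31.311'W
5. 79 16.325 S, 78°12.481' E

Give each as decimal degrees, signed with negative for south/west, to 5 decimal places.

Point 1:
  Lat: 17.47′ = 0.291167°; total 16.291167
  S → negative
  Longitude: 32.816′ = 0.546933°; total 178.546933
  E → positive
Point 2:
  Latitude: 27 + 53.2954/60 = 27.888257
  S → negative
  Lon: 17.86′ = 0.297667°; total 0.297667
  hemisphere W, so the sign is −
Point 3:
  Latitude: 2.99′ = 0.049833°; total 27.049833
  hemisphere S, so the sign is −
  λ: 176 + 15.46/60 = 176.257667
  W → negative
Point 4:
  Lat: 78 + 0.443/60 = 78.007383
  hemisphere S, so the sign is −
  λ: 31.311′ = 0.521850°; total 66.521850
  hemisphere W, so the sign is −
Point 5:
  Lat: 16.325′ = 0.272083°; total 79.272083
  S → negative
  Longitude: 78 + 12.481/60 = 78.208017
  E ⇒ keep positive

1. -16.29117, 178.54693
2. -27.88826, -0.29767
3. -27.04983, -176.25767
4. -78.00738, -66.52185
5. -79.27208, 78.20802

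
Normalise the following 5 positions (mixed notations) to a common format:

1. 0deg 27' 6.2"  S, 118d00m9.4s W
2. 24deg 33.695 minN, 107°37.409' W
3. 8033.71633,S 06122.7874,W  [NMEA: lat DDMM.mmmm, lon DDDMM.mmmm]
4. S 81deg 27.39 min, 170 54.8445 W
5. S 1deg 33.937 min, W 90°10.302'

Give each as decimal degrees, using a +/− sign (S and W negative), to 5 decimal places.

1. -0.45172, -118.00261
2. 24.56158, -107.62348
3. -80.56194, -61.37979
4. -81.45650, -170.91408
5. -1.56562, -90.17170

Point 1:
  Latitude: 27′ + 6.2″ = 27.10333′; 0 + 27.10333/60 = 0.451722
  hemisphere S, so the sign is −
  λ: 0′ + 9.4″ = 0.15667′; 118 + 0.15667/60 = 118.002611
  W → negative
Point 2:
  Lat: 24 + 33.695/60 = 24.561583
  N ⇒ keep positive
  Longitude: 107 + 37.409/60 = 107.623483
  W ⇒ negate
Point 3:
  Lat: split at 2 digits → 80° and 33.71633′; 80 + 33.71633/60 = 80.561939
  S → negative
  Longitude: split at 3 digits → 061° and 22.7874′; 61 + 22.7874/60 = 61.379790
  hemisphere W, so the sign is −
Point 4:
  Latitude: 27.39′ = 0.456500°; total 81.456500
  hemisphere S, so the sign is −
  Lon: 54.8445′ = 0.914075°; total 170.914075
  W ⇒ negate
Point 5:
  Latitude: 1 + 33.937/60 = 1.565617
  S → negative
  Longitude: 10.302′ = 0.171700°; total 90.171700
  W ⇒ negate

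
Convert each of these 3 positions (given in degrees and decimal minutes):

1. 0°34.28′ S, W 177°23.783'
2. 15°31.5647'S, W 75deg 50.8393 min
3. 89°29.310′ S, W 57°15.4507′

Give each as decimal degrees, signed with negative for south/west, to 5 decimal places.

Point 1:
  Lat: 34.28′ = 0.571333°; total 0.571333
  hemisphere S, so the sign is −
  Lon: 23.783′ = 0.396383°; total 177.396383
  W ⇒ negate
Point 2:
  Latitude: 15 + 31.5647/60 = 15.526078
  S → negative
  λ: 75 + 50.8393/60 = 75.847322
  W → negative
Point 3:
  Lat: 29.31′ = 0.488500°; total 89.488500
  S → negative
  Longitude: 57 + 15.4507/60 = 57.257512
  W → negative

1. -0.57133, -177.39638
2. -15.52608, -75.84732
3. -89.48850, -57.25751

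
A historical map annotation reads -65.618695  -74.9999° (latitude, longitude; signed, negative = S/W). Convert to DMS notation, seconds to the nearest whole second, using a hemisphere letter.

Latitude is negative → S; |value| = 65.618695
Latitude: whole degrees 65; 37.12170′ → 37′ and 7.30″
Longitude is negative → W; |value| = 74.999900
Lon: 0.999900° → 59.99400′; 0.99400 × 60 = 59.64″
rounding gives 60″ → carry → 75°00′0″

65°37′7″ S, 75°00′0″ W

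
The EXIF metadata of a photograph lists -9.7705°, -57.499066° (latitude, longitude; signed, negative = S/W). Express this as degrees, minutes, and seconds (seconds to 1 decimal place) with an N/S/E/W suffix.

9°46′13.8″ S, 57°29′56.6″ W

Latitude is negative → S; |value| = 9.770500
φ: 0.770500 × 60 = 46.23000′ → 46′, remainder × 60 = 13.800″
Longitude is negative → W; |value| = 57.499066
λ: whole degrees 57; 29.94396′ → 29′ and 56.638″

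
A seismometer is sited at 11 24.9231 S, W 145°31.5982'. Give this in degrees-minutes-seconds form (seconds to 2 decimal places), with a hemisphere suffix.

φ: fractional minutes 0.92310 × 60 = 55.3860″
Lon: fractional minutes 0.59820 × 60 = 35.8920″

11°24′55.39″ S, 145°31′35.89″ W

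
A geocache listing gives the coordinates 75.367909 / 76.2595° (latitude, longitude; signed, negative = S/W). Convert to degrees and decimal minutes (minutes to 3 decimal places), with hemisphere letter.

Lat: minutes = (75.367909 − 75) × 60 = 22.07454
Longitude: fractional part 0.259500 → 15.57000 minutes

75° 22.075′ N, 76° 15.570′ E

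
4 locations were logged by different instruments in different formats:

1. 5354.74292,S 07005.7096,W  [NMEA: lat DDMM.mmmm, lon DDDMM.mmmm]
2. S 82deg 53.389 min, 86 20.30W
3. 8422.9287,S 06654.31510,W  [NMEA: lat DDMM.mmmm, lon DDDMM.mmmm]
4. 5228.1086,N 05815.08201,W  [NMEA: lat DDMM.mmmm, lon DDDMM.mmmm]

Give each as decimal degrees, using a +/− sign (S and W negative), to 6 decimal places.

1. -53.912382, -70.095160
2. -82.889817, -86.338333
3. -84.382145, -66.905252
4. 52.468477, -58.251367

Point 1:
  Latitude: degrees = first 2 digits = 53, minutes = 54.74292; 53 + 54.74292/60 = 53.9123820
  S ⇒ negate
  λ: split at 3 digits → 070° and 5.7096′; 70 + 5.7096/60 = 70.0951600
  hemisphere W, so the sign is −
Point 2:
  Latitude: 53.389′ = 0.889817°; total 82.8898167
  hemisphere S, so the sign is −
  λ: 86 + 20.3/60 = 86.3383333
  W → negative
Point 3:
  φ: degrees = first 2 digits = 84, minutes = 22.9287; 84 + 22.9287/60 = 84.3821450
  hemisphere S, so the sign is −
  Lon: split at 3 digits → 066° and 54.3151′; 66 + 54.3151/60 = 66.9052517
  W ⇒ negate
Point 4:
  Lat: split at 2 digits → 52° and 28.1086′; 52 + 28.1086/60 = 52.4684767
  N ⇒ keep positive
  Lon: degrees = first 3 digits = 58, minutes = 15.08201; 58 + 15.08201/60 = 58.2513668
  W ⇒ negate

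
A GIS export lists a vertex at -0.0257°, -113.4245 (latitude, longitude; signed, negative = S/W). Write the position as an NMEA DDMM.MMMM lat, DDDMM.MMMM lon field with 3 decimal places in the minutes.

Latitude is negative → S; |value| = 0.025700
φ: 0° + 0.025700 × 60 = 0° 1.54200′
Longitude is negative → W; |value| = 113.424500
Lon: 113° + 0.424500 × 60 = 113° 25.47000′

0001.542,S / 11325.470,W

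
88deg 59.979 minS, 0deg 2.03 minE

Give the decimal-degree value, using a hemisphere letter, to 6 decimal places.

φ: 59.979′ = 0.999650°; total 88.9996500
λ: 0 + 2.03/60 = 0.0338333

88.999650° S, 0.033833° E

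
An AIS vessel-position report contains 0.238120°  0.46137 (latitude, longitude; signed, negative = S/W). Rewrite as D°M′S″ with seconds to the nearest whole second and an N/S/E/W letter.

0°14′17″ N, 0°27′41″ E

Lat: whole degrees 0; 14.28720′ → 14′ and 17.23″
λ: whole degrees 0; 27.68220′ → 27′ and 40.93″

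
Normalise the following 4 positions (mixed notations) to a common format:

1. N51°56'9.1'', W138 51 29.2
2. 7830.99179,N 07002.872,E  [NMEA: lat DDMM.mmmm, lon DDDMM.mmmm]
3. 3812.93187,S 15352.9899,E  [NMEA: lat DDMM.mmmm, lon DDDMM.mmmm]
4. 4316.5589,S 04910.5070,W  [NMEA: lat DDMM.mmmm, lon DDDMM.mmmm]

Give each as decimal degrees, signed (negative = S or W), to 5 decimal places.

1. 51.93586, -138.85811
2. 78.51653, 70.04787
3. -38.21553, 153.88317
4. -43.27598, -49.17512

Point 1:
  Lat: 51° + 56/60 + 9.1/3600 = 51 + 0.933333 + 0.002528 = 51.935861
  N ⇒ keep positive
  Lon: 138° + 51/60 + 29.2/3600 = 138 + 0.850000 + 0.008111 = 138.858111
  W ⇒ negate
Point 2:
  Latitude: degrees = first 2 digits = 78, minutes = 30.99179; 78 + 30.99179/60 = 78.516530
  N ⇒ keep positive
  Lon: split at 3 digits → 070° and 2.872′; 70 + 2.872/60 = 70.047867
  E → positive
Point 3:
  Latitude: split at 2 digits → 38° and 12.93187′; 38 + 12.93187/60 = 38.215531
  S → negative
  Lon: split at 3 digits → 153° and 52.9899′; 153 + 52.9899/60 = 153.883165
  E → positive
Point 4:
  Lat: split at 2 digits → 43° and 16.5589′; 43 + 16.5589/60 = 43.275982
  S ⇒ negate
  λ: degrees = first 3 digits = 49, minutes = 10.507; 49 + 10.507/60 = 49.175117
  hemisphere W, so the sign is −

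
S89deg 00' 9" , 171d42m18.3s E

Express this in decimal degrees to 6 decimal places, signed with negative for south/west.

-89.002500, 171.705083

Latitude: 89° + 0/60 + 9/3600 = 89 + 0.000000 + 0.002500 = 89.0025000
hemisphere S, so the sign is −
Lon: 171° + 42/60 + 18.3/3600 = 171 + 0.700000 + 0.005083 = 171.7050833
E ⇒ keep positive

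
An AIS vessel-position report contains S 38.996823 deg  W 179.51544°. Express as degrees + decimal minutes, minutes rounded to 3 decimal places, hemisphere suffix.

38° 59.809′ S, 179° 30.926′ W

φ: minutes = (38.996823 − 38) × 60 = 59.80938
λ: 179° + 0.515440 × 60 = 179° 30.92640′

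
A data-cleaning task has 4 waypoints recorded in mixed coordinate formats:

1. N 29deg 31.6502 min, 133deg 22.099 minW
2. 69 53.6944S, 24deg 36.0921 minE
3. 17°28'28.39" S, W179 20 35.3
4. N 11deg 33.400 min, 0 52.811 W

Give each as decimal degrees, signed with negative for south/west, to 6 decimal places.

Point 1:
  Latitude: 31.6502′ = 0.527503°; total 29.5275033
  N → positive
  Longitude: 133 + 22.099/60 = 133.3683167
  W → negative
Point 2:
  φ: 53.6944′ = 0.894907°; total 69.8949067
  S ⇒ negate
  λ: 36.0921′ = 0.601535°; total 24.6015350
  E → positive
Point 3:
  φ: 17 + 28/60 + 28.39/3600 = 17.4745528
  hemisphere S, so the sign is −
  λ: 179 + 20/60 + 35.3/3600 = 179.3431389
  W → negative
Point 4:
  Latitude: 33.4′ = 0.556667°; total 11.5566667
  N → positive
  Lon: 0 + 52.811/60 = 0.8801833
  W → negative

1. 29.527503, -133.368317
2. -69.894907, 24.601535
3. -17.474553, -179.343139
4. 11.556667, -0.880183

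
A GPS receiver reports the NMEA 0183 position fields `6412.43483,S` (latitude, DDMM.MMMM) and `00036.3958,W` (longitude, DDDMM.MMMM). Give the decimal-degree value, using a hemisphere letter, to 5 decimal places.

Latitude: split at 2 digits → 64° and 12.43483′; 64 + 12.43483/60 = 64.207247
Longitude: split at 3 digits → 000° and 36.3958′; 0 + 36.3958/60 = 0.606597

64.20725° S, 0.60660° W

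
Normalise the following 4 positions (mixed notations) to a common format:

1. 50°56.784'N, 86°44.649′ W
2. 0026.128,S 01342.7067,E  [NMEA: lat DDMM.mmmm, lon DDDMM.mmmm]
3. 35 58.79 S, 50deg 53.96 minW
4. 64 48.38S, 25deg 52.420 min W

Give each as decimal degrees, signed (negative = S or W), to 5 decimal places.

1. 50.94640, -86.74415
2. -0.43547, 13.71178
3. -35.97983, -50.89933
4. -64.80633, -25.87367

Point 1:
  Latitude: 50 + 56.784/60 = 50.946400
  N ⇒ keep positive
  λ: 44.649′ = 0.744150°; total 86.744150
  W → negative
Point 2:
  Latitude: split at 2 digits → 00° and 26.128′; 0 + 26.128/60 = 0.435467
  S ⇒ negate
  Lon: split at 3 digits → 013° and 42.7067′; 13 + 42.7067/60 = 13.711778
  E → positive
Point 3:
  φ: 58.79′ = 0.979833°; total 35.979833
  hemisphere S, so the sign is −
  Lon: 53.96′ = 0.899333°; total 50.899333
  W → negative
Point 4:
  φ: 48.38′ = 0.806333°; total 64.806333
  S ⇒ negate
  Lon: 25 + 52.42/60 = 25.873667
  hemisphere W, so the sign is −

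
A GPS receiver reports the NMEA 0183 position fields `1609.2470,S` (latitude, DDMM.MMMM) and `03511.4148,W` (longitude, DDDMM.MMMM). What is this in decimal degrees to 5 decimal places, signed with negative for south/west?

-16.15412, -35.19025

Latitude: split at 2 digits → 16° and 9.247′; 16 + 9.247/60 = 16.154117
S → negative
Lon: split at 3 digits → 035° and 11.4148′; 35 + 11.4148/60 = 35.190247
W ⇒ negate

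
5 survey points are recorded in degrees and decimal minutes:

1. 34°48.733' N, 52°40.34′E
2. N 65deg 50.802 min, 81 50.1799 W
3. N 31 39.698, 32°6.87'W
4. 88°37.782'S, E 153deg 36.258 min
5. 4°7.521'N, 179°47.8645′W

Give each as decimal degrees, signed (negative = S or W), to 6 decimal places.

Point 1:
  φ: 48.733′ = 0.812217°; total 34.8122167
  N ⇒ keep positive
  λ: 52 + 40.34/60 = 52.6723333
  E → positive
Point 2:
  φ: 65 + 50.802/60 = 65.8467000
  N → positive
  Longitude: 50.1799′ = 0.836332°; total 81.8363317
  W ⇒ negate
Point 3:
  φ: 39.698′ = 0.661633°; total 31.6616333
  N ⇒ keep positive
  Longitude: 6.87′ = 0.114500°; total 32.1145000
  W → negative
Point 4:
  Lat: 37.782′ = 0.629700°; total 88.6297000
  S → negative
  Lon: 36.258′ = 0.604300°; total 153.6043000
  E → positive
Point 5:
  Latitude: 7.521′ = 0.125350°; total 4.1253500
  N → positive
  λ: 179 + 47.8645/60 = 179.7977417
  hemisphere W, so the sign is −

1. 34.812217, 52.672333
2. 65.846700, -81.836332
3. 31.661633, -32.114500
4. -88.629700, 153.604300
5. 4.125350, -179.797742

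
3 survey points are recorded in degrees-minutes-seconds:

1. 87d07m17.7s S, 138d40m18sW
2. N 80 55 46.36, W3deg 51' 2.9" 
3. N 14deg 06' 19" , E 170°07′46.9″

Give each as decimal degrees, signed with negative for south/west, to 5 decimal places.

1. -87.12158, -138.67167
2. 80.92954, -3.85081
3. 14.10528, 170.12969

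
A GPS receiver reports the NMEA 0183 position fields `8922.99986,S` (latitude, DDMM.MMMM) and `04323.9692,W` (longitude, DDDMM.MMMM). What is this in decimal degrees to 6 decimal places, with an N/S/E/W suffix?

89.383331° S, 43.399487° W

φ: split at 2 digits → 89° and 22.99986′; 89 + 22.99986/60 = 89.3833310
Longitude: degrees = first 3 digits = 43, minutes = 23.9692; 43 + 23.9692/60 = 43.3994867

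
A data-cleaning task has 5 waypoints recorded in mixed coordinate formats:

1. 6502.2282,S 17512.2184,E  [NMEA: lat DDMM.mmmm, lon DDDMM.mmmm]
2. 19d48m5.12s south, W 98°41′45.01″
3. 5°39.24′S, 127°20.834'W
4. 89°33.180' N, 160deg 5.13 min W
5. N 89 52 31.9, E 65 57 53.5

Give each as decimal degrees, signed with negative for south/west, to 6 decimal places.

Point 1:
  Lat: split at 2 digits → 65° and 2.2282′; 65 + 2.2282/60 = 65.0371367
  S → negative
  λ: split at 3 digits → 175° and 12.2184′; 175 + 12.2184/60 = 175.2036400
  E ⇒ keep positive
Point 2:
  Latitude: 19 + 48/60 + 5.12/3600 = 19.8014222
  hemisphere S, so the sign is −
  Lon: 41′ + 45.01″ = 41.75017′; 98 + 41.75017/60 = 98.6958361
  hemisphere W, so the sign is −
Point 3:
  φ: 39.24′ = 0.654000°; total 5.6540000
  hemisphere S, so the sign is −
  Longitude: 127 + 20.834/60 = 127.3472333
  W ⇒ negate
Point 4:
  Latitude: 33.18′ = 0.553000°; total 89.5530000
  N → positive
  Lon: 5.13′ = 0.085500°; total 160.0855000
  W ⇒ negate
Point 5:
  φ: 89° + 52/60 + 31.9/3600 = 89 + 0.866667 + 0.008861 = 89.8755278
  N ⇒ keep positive
  λ: 57′ + 53.5″ = 57.89167′; 65 + 57.89167/60 = 65.9648611
  E → positive

1. -65.037137, 175.203640
2. -19.801422, -98.695836
3. -5.654000, -127.347233
4. 89.553000, -160.085500
5. 89.875528, 65.964861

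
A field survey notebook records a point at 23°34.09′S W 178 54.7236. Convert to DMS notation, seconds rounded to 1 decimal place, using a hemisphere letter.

23°34′5.4″ S, 178°54′43.4″ W

φ: fractional minutes 0.09000 × 60 = 5.400″
Lon: fractional minutes 0.72360 × 60 = 43.416″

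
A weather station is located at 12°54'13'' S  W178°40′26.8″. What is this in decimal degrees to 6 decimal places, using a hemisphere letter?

12.903611° S, 178.674111° W

Latitude: 54′ + 13″ = 54.21667′; 12 + 54.21667/60 = 12.9036111
Lon: 178 + 40/60 + 26.8/3600 = 178.6741111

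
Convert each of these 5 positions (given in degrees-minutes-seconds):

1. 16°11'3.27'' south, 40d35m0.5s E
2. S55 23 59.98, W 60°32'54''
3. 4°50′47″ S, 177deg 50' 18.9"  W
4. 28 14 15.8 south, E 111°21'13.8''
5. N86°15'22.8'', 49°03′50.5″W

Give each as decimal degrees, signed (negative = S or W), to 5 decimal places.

1. -16.18424, 40.58347
2. -55.39999, -60.54833
3. -4.84639, -177.83858
4. -28.23772, 111.35383
5. 86.25633, -49.06403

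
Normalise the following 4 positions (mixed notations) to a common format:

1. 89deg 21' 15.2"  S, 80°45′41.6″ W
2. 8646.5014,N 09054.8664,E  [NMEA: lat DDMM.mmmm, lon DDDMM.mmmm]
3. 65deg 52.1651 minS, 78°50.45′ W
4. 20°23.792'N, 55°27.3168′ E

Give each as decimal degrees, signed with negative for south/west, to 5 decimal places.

1. -89.35422, -80.76156
2. 86.77502, 90.91444
3. -65.86942, -78.84083
4. 20.39653, 55.45528

Point 1:
  Lat: 21′ + 15.2″ = 21.25333′; 89 + 21.25333/60 = 89.354222
  hemisphere S, so the sign is −
  Longitude: 80 + 45/60 + 41.6/3600 = 80.761556
  W ⇒ negate
Point 2:
  Lat: split at 2 digits → 86° and 46.5014′; 86 + 46.5014/60 = 86.775023
  N → positive
  Lon: degrees = first 3 digits = 90, minutes = 54.8664; 90 + 54.8664/60 = 90.914440
  E ⇒ keep positive
Point 3:
  φ: 65 + 52.1651/60 = 65.869418
  S → negative
  Longitude: 78 + 50.45/60 = 78.840833
  W ⇒ negate
Point 4:
  φ: 20 + 23.792/60 = 20.396533
  N ⇒ keep positive
  Lon: 27.3168′ = 0.455280°; total 55.455280
  E → positive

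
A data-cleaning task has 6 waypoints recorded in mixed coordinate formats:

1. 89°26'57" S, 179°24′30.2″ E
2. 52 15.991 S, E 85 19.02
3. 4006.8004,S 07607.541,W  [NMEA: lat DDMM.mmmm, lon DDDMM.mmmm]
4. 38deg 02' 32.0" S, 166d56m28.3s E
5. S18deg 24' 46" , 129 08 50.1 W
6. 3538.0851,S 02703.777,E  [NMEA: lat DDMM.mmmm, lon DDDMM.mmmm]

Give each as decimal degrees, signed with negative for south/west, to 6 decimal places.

1. -89.449167, 179.408389
2. -52.266517, 85.317000
3. -40.113340, -76.125683
4. -38.042222, 166.941194
5. -18.412778, -129.147250
6. -35.634752, 27.062950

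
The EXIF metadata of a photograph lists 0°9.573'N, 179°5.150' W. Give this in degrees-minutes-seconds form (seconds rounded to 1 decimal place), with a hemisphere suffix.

Lat: 9.57300′ → 9′ and 0.57300 × 60 = 34.380″
λ: fractional minutes 0.15000 × 60 = 9.000″

0°09′34.4″ N, 179°05′9.0″ W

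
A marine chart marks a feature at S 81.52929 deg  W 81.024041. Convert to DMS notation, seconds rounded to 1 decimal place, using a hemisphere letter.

φ: 0.529290 × 60 = 31.75740′ → 31′, remainder × 60 = 45.444″
Lon: whole degrees 81; 1.44246′ → 1′ and 26.548″

81°31′45.4″ S, 81°01′26.5″ W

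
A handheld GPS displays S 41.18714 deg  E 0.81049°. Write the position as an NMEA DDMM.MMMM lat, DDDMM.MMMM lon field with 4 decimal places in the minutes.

φ: minutes = (41.187140 − 41) × 60 = 11.228400
λ: minutes = (0.810490 − 0) × 60 = 48.629400

4111.2284,S / 00048.6294,E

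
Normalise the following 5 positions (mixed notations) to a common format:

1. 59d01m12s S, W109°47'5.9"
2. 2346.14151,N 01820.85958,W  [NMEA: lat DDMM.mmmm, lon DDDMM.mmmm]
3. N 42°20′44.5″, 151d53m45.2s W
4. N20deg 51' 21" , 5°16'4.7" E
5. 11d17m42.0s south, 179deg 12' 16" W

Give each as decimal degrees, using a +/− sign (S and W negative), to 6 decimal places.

Point 1:
  φ: 59 + 1/60 + 12/3600 = 59.0200000
  S ⇒ negate
  λ: 109° + 47/60 + 5.9/3600 = 109 + 0.783333 + 0.001639 = 109.7849722
  hemisphere W, so the sign is −
Point 2:
  Lat: degrees = first 2 digits = 23, minutes = 46.14151; 23 + 46.14151/60 = 23.7690252
  N → positive
  λ: degrees = first 3 digits = 18, minutes = 20.85958; 18 + 20.85958/60 = 18.3476597
  hemisphere W, so the sign is −
Point 3:
  Lat: 20′ + 44.5″ = 20.74167′; 42 + 20.74167/60 = 42.3456944
  N ⇒ keep positive
  λ: 151° + 53/60 + 45.2/3600 = 151 + 0.883333 + 0.012556 = 151.8958889
  hemisphere W, so the sign is −
Point 4:
  Lat: 20 + 51/60 + 21/3600 = 20.8558333
  N ⇒ keep positive
  λ: 16′ + 4.7″ = 16.07833′; 5 + 16.07833/60 = 5.2679722
  E ⇒ keep positive
Point 5:
  φ: 17′ + 42″ = 17.70000′; 11 + 17.70000/60 = 11.2950000
  hemisphere S, so the sign is −
  Lon: 179° + 12/60 + 16/3600 = 179 + 0.200000 + 0.004444 = 179.2044444
  hemisphere W, so the sign is −

1. -59.020000, -109.784972
2. 23.769025, -18.347660
3. 42.345694, -151.895889
4. 20.855833, 5.267972
5. -11.295000, -179.204444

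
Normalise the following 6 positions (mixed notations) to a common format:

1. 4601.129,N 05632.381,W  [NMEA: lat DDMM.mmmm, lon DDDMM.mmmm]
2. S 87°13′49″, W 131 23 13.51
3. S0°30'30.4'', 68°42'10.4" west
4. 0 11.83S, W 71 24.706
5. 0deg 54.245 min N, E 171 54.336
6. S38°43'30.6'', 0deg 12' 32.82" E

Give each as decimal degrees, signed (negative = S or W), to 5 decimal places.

1. 46.01882, -56.53968
2. -87.23028, -131.38709
3. -0.50844, -68.70289
4. -0.19717, -71.41177
5. 0.90408, 171.90560
6. -38.72517, 0.20912

Point 1:
  φ: degrees = first 2 digits = 46, minutes = 1.129; 46 + 1.129/60 = 46.018817
  N ⇒ keep positive
  λ: degrees = first 3 digits = 56, minutes = 32.381; 56 + 32.381/60 = 56.539683
  W → negative
Point 2:
  Lat: 87 + 13/60 + 49/3600 = 87.230278
  S ⇒ negate
  λ: 23′ + 13.51″ = 23.22517′; 131 + 23.22517/60 = 131.387086
  W ⇒ negate
Point 3:
  Latitude: 0° + 30/60 + 30.4/3600 = 0 + 0.500000 + 0.008444 = 0.508444
  S → negative
  λ: 68 + 42/60 + 10.4/3600 = 68.702889
  hemisphere W, so the sign is −
Point 4:
  φ: 11.83′ = 0.197167°; total 0.197167
  S → negative
  λ: 24.706′ = 0.411767°; total 71.411767
  W → negative
Point 5:
  Lat: 0 + 54.245/60 = 0.904083
  N → positive
  Lon: 54.336′ = 0.905600°; total 171.905600
  E → positive
Point 6:
  Latitude: 38° + 43/60 + 30.6/3600 = 38 + 0.716667 + 0.008500 = 38.725167
  S → negative
  λ: 12′ + 32.82″ = 12.54700′; 0 + 12.54700/60 = 0.209117
  E → positive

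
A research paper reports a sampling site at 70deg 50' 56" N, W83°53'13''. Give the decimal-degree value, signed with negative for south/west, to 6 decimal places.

φ: 50′ + 56″ = 50.93333′; 70 + 50.93333/60 = 70.8488889
N ⇒ keep positive
λ: 83° + 53/60 + 13/3600 = 83 + 0.883333 + 0.003611 = 83.8869444
W ⇒ negate

70.848889, -83.886944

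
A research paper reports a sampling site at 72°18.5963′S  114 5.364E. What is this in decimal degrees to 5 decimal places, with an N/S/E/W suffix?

72.30994° S, 114.08940° E

Lat: 72 + 18.5963/60 = 72.309938
Longitude: 114 + 5.364/60 = 114.089400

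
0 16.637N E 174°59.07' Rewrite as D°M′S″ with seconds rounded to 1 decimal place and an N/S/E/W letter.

φ: fractional minutes 0.63700 × 60 = 38.220″
Lon: fractional minutes 0.07000 × 60 = 4.200″

0°16′38.2″ N, 174°59′4.2″ E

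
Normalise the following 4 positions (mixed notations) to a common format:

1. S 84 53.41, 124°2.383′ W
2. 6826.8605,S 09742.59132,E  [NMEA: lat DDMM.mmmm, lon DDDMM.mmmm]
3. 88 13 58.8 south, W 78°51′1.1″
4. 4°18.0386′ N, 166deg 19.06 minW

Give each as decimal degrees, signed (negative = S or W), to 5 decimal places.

1. -84.89017, -124.03972
2. -68.44768, 97.70986
3. -88.23300, -78.85031
4. 4.30064, -166.31767

Point 1:
  φ: 53.41′ = 0.890167°; total 84.890167
  S → negative
  λ: 124 + 2.383/60 = 124.039717
  W → negative
Point 2:
  Latitude: degrees = first 2 digits = 68, minutes = 26.8605; 68 + 26.8605/60 = 68.447675
  S → negative
  λ: split at 3 digits → 097° and 42.59132′; 97 + 42.59132/60 = 97.709855
  E → positive
Point 3:
  φ: 88° + 13/60 + 58.8/3600 = 88 + 0.216667 + 0.016333 = 88.233000
  S ⇒ negate
  Lon: 78 + 51/60 + 1.1/3600 = 78.850306
  hemisphere W, so the sign is −
Point 4:
  φ: 18.0386′ = 0.300643°; total 4.300643
  N → positive
  Lon: 166 + 19.06/60 = 166.317667
  W → negative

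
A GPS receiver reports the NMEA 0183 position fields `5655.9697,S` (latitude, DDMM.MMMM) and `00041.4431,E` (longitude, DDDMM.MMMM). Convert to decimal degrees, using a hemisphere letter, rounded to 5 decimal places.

φ: degrees = first 2 digits = 56, minutes = 55.9697; 56 + 55.9697/60 = 56.932828
Lon: degrees = first 3 digits = 0, minutes = 41.4431; 0 + 41.4431/60 = 0.690718

56.93283° S, 0.69072° E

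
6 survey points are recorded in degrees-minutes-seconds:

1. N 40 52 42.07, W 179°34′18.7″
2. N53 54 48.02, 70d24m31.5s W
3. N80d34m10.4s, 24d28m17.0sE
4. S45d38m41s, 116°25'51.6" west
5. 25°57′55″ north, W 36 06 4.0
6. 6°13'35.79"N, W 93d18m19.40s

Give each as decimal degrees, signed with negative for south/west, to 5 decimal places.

Point 1:
  φ: 52′ + 42.07″ = 52.70117′; 40 + 52.70117/60 = 40.878353
  N → positive
  Lon: 179 + 34/60 + 18.7/3600 = 179.571861
  hemisphere W, so the sign is −
Point 2:
  Lat: 53 + 54/60 + 48.02/3600 = 53.913339
  N → positive
  Lon: 24′ + 31.5″ = 24.52500′; 70 + 24.52500/60 = 70.408750
  hemisphere W, so the sign is −
Point 3:
  Latitude: 80 + 34/60 + 10.4/3600 = 80.569556
  N ⇒ keep positive
  λ: 24 + 28/60 + 17/3600 = 24.471389
  E ⇒ keep positive
Point 4:
  φ: 38′ + 41″ = 38.68333′; 45 + 38.68333/60 = 45.644722
  S ⇒ negate
  Longitude: 116 + 25/60 + 51.6/3600 = 116.431000
  hemisphere W, so the sign is −
Point 5:
  Latitude: 25° + 57/60 + 55/3600 = 25 + 0.950000 + 0.015278 = 25.965278
  N ⇒ keep positive
  Longitude: 36 + 6/60 + 4/3600 = 36.101111
  W ⇒ negate
Point 6:
  φ: 6° + 13/60 + 35.79/3600 = 6 + 0.216667 + 0.009942 = 6.226608
  N ⇒ keep positive
  λ: 18′ + 19.4″ = 18.32333′; 93 + 18.32333/60 = 93.305389
  W → negative

1. 40.87835, -179.57186
2. 53.91334, -70.40875
3. 80.56956, 24.47139
4. -45.64472, -116.43100
5. 25.96528, -36.10111
6. 6.22661, -93.30539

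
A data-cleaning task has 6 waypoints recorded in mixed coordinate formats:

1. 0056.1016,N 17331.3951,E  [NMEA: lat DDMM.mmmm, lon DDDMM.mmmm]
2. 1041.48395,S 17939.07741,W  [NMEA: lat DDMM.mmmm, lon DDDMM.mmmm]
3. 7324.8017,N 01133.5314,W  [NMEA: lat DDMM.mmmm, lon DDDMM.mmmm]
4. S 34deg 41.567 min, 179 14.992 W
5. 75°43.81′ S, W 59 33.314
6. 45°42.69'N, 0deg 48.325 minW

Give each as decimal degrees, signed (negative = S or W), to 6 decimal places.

Point 1:
  φ: split at 2 digits → 00° and 56.1016′; 0 + 56.1016/60 = 0.9350267
  N ⇒ keep positive
  λ: degrees = first 3 digits = 173, minutes = 31.3951; 173 + 31.3951/60 = 173.5232517
  E → positive
Point 2:
  Latitude: split at 2 digits → 10° and 41.48395′; 10 + 41.48395/60 = 10.6913992
  S → negative
  Longitude: degrees = first 3 digits = 179, minutes = 39.07741; 179 + 39.07741/60 = 179.6512902
  W ⇒ negate
Point 3:
  φ: degrees = first 2 digits = 73, minutes = 24.8017; 73 + 24.8017/60 = 73.4133617
  N → positive
  Lon: split at 3 digits → 011° and 33.5314′; 11 + 33.5314/60 = 11.5588567
  hemisphere W, so the sign is −
Point 4:
  φ: 34 + 41.567/60 = 34.6927833
  hemisphere S, so the sign is −
  λ: 179 + 14.992/60 = 179.2498667
  W ⇒ negate
Point 5:
  Lat: 43.81′ = 0.730167°; total 75.7301667
  S ⇒ negate
  Lon: 33.314′ = 0.555233°; total 59.5552333
  hemisphere W, so the sign is −
Point 6:
  Latitude: 42.69′ = 0.711500°; total 45.7115000
  N ⇒ keep positive
  Lon: 0 + 48.325/60 = 0.8054167
  W → negative

1. 0.935027, 173.523252
2. -10.691399, -179.651290
3. 73.413362, -11.558857
4. -34.692783, -179.249867
5. -75.730167, -59.555233
6. 45.711500, -0.805417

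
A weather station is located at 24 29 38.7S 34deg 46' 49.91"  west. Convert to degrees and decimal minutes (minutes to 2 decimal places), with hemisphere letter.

Latitude: 29 + 38.7/60 = 29.6450′
Longitude: 46 + 49.91/60 = 46.8318′

24° 29.65′ S, 34° 46.83′ W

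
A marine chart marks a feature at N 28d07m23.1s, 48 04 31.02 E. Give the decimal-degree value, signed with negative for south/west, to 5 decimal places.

φ: 28 + 7/60 + 23.1/3600 = 28.123083
N → positive
Lon: 48 + 4/60 + 31.02/3600 = 48.075283
E → positive

28.12308, 48.07528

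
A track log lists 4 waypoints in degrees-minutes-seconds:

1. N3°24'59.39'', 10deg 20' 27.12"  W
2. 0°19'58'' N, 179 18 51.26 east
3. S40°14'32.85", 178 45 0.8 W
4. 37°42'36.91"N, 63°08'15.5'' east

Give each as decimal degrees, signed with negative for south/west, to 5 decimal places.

1. 3.41650, -10.34087
2. 0.33278, 179.31424
3. -40.24246, -178.75022
4. 37.71025, 63.13764

Point 1:
  Latitude: 3 + 24/60 + 59.39/3600 = 3.416497
  N → positive
  λ: 10° + 20/60 + 27.12/3600 = 10 + 0.333333 + 0.007533 = 10.340867
  hemisphere W, so the sign is −
Point 2:
  φ: 0 + 19/60 + 58/3600 = 0.332778
  N → positive
  λ: 179 + 18/60 + 51.26/3600 = 179.314239
  E ⇒ keep positive
Point 3:
  φ: 40° + 14/60 + 32.85/3600 = 40 + 0.233333 + 0.009125 = 40.242458
  S ⇒ negate
  Lon: 45′ + 0.8″ = 45.01333′; 178 + 45.01333/60 = 178.750222
  W ⇒ negate
Point 4:
  φ: 37 + 42/60 + 36.91/3600 = 37.710253
  N ⇒ keep positive
  λ: 63° + 8/60 + 15.5/3600 = 63 + 0.133333 + 0.004306 = 63.137639
  E ⇒ keep positive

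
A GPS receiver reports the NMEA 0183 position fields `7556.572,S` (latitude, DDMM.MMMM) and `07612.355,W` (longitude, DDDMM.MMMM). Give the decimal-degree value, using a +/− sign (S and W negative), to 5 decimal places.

-75.94287, -76.20592

φ: split at 2 digits → 75° and 56.572′; 75 + 56.572/60 = 75.942867
S ⇒ negate
Lon: degrees = first 3 digits = 76, minutes = 12.355; 76 + 12.355/60 = 76.205917
W ⇒ negate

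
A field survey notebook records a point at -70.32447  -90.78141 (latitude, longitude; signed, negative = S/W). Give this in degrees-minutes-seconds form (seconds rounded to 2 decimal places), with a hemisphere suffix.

Latitude is negative → S; |value| = 70.324470
Lat: 0.324470° → 19.46820′; 0.46820 × 60 = 28.0920″
Longitude is negative → W; |value| = 90.781410
Longitude: 0.781410 × 60 = 46.88460′ → 46′, remainder × 60 = 53.0760″

70°19′28.09″ S, 90°46′53.08″ W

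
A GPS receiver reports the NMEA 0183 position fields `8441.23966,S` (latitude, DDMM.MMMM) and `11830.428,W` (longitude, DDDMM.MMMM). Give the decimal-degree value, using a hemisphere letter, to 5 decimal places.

84.68733° S, 118.50713° W

Latitude: degrees = first 2 digits = 84, minutes = 41.23966; 84 + 41.23966/60 = 84.687328
Lon: degrees = first 3 digits = 118, minutes = 30.428; 118 + 30.428/60 = 118.507133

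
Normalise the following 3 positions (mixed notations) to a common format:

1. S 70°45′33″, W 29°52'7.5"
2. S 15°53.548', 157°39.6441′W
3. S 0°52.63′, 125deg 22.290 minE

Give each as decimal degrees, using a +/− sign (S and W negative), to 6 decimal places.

1. -70.759167, -29.868750
2. -15.892467, -157.660735
3. -0.877167, 125.371500

Point 1:
  Latitude: 70 + 45/60 + 33/3600 = 70.7591667
  S ⇒ negate
  Lon: 52′ + 7.5″ = 52.12500′; 29 + 52.12500/60 = 29.8687500
  W → negative
Point 2:
  Latitude: 15 + 53.548/60 = 15.8924667
  S → negative
  Lon: 157 + 39.6441/60 = 157.6607350
  W ⇒ negate
Point 3:
  Lat: 52.63′ = 0.877167°; total 0.8771667
  S → negative
  Lon: 22.29′ = 0.371500°; total 125.3715000
  E ⇒ keep positive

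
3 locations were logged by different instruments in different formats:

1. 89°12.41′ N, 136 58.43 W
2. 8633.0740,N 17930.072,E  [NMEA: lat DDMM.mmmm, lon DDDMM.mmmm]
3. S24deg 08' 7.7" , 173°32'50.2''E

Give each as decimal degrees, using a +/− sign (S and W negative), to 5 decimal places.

1. 89.20683, -136.97383
2. 86.55123, 179.50120
3. -24.13547, 173.54728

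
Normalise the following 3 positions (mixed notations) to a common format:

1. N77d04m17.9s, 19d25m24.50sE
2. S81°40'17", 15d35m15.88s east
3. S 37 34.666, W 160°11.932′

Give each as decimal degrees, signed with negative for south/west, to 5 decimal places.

1. 77.07164, 19.42347
2. -81.67139, 15.58774
3. -37.57777, -160.19887

Point 1:
  Latitude: 77° + 4/60 + 17.9/3600 = 77 + 0.066667 + 0.004972 = 77.071639
  N → positive
  λ: 25′ + 24.5″ = 25.40833′; 19 + 25.40833/60 = 19.423472
  E → positive
Point 2:
  Lat: 81° + 40/60 + 17/3600 = 81 + 0.666667 + 0.004722 = 81.671389
  S ⇒ negate
  Longitude: 15° + 35/60 + 15.88/3600 = 15 + 0.583333 + 0.004411 = 15.587744
  E → positive
Point 3:
  Lat: 34.666′ = 0.577767°; total 37.577767
  S → negative
  λ: 11.932′ = 0.198867°; total 160.198867
  W ⇒ negate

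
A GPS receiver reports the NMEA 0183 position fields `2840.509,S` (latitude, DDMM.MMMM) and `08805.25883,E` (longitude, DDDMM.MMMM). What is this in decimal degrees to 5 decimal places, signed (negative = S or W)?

-28.67515, 88.08765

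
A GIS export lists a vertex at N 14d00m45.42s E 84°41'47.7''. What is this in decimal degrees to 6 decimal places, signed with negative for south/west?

Lat: 14° + 0/60 + 45.42/3600 = 14 + 0.000000 + 0.012617 = 14.0126167
N ⇒ keep positive
Lon: 84 + 41/60 + 47.7/3600 = 84.6965833
E → positive

14.012617, 84.696583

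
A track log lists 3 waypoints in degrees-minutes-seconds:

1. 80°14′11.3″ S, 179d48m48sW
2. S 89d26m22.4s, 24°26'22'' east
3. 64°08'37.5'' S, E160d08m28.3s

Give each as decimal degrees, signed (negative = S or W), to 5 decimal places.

1. -80.23647, -179.81333
2. -89.43956, 24.43944
3. -64.14375, 160.14119

Point 1:
  Lat: 14′ + 11.3″ = 14.18833′; 80 + 14.18833/60 = 80.236472
  hemisphere S, so the sign is −
  Longitude: 179° + 48/60 + 48/3600 = 179 + 0.800000 + 0.013333 = 179.813333
  W ⇒ negate
Point 2:
  Lat: 26′ + 22.4″ = 26.37333′; 89 + 26.37333/60 = 89.439556
  S → negative
  Lon: 24° + 26/60 + 22/3600 = 24 + 0.433333 + 0.006111 = 24.439444
  E → positive
Point 3:
  Lat: 8′ + 37.5″ = 8.62500′; 64 + 8.62500/60 = 64.143750
  S ⇒ negate
  Longitude: 160 + 8/60 + 28.3/3600 = 160.141194
  E ⇒ keep positive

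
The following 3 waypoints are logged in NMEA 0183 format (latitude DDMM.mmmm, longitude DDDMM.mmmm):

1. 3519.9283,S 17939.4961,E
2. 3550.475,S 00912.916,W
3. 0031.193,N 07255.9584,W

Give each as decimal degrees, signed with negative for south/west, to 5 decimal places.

1. -35.33214, 179.65827
2. -35.84125, -9.21527
3. 0.51988, -72.93264

Point 1:
  Lat: split at 2 digits → 35° and 19.9283′; 35 + 19.9283/60 = 35.332138
  S → negative
  Longitude: split at 3 digits → 179° and 39.4961′; 179 + 39.4961/60 = 179.658268
  E ⇒ keep positive
Point 2:
  Latitude: split at 2 digits → 35° and 50.475′; 35 + 50.475/60 = 35.841250
  hemisphere S, so the sign is −
  Lon: split at 3 digits → 009° and 12.916′; 9 + 12.916/60 = 9.215267
  W → negative
Point 3:
  Lat: split at 2 digits → 00° and 31.193′; 0 + 31.193/60 = 0.519883
  N ⇒ keep positive
  Lon: split at 3 digits → 072° and 55.9584′; 72 + 55.9584/60 = 72.932640
  W → negative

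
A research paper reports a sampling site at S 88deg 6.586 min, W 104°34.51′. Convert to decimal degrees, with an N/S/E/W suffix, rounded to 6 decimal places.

88.109767° S, 104.575167° W

Lat: 88 + 6.586/60 = 88.1097667
Longitude: 104 + 34.51/60 = 104.5751667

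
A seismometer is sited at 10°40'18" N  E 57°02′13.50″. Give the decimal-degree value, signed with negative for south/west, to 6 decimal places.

10.671667, 57.037083

Lat: 10° + 40/60 + 18/3600 = 10 + 0.666667 + 0.005000 = 10.6716667
N → positive
λ: 57 + 2/60 + 13.5/3600 = 57.0370833
E → positive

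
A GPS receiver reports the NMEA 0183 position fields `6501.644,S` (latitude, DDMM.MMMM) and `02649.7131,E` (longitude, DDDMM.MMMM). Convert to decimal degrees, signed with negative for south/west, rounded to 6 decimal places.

-65.027400, 26.828552

Latitude: degrees = first 2 digits = 65, minutes = 1.644; 65 + 1.644/60 = 65.0274000
S ⇒ negate
Lon: degrees = first 3 digits = 26, minutes = 49.7131; 26 + 49.7131/60 = 26.8285517
E → positive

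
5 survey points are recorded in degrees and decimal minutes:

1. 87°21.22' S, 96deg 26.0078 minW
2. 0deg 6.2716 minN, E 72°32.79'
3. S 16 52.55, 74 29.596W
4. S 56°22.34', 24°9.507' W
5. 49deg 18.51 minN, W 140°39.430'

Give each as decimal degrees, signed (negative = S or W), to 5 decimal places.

Point 1:
  Lat: 21.22′ = 0.353667°; total 87.353667
  S ⇒ negate
  Longitude: 96 + 26.0078/60 = 96.433463
  W ⇒ negate
Point 2:
  φ: 6.2716′ = 0.104527°; total 0.104527
  N → positive
  λ: 72 + 32.79/60 = 72.546500
  E → positive
Point 3:
  Latitude: 16 + 52.55/60 = 16.875833
  S ⇒ negate
  Longitude: 74 + 29.596/60 = 74.493267
  hemisphere W, so the sign is −
Point 4:
  φ: 22.34′ = 0.372333°; total 56.372333
  S → negative
  Lon: 24 + 9.507/60 = 24.158450
  hemisphere W, so the sign is −
Point 5:
  Latitude: 49 + 18.51/60 = 49.308500
  N → positive
  Longitude: 140 + 39.43/60 = 140.657167
  hemisphere W, so the sign is −

1. -87.35367, -96.43346
2. 0.10453, 72.54650
3. -16.87583, -74.49327
4. -56.37233, -24.15845
5. 49.30850, -140.65717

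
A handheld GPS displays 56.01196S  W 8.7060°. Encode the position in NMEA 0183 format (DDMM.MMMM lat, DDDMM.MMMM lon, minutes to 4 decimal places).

5600.7176,S / 00842.3600,W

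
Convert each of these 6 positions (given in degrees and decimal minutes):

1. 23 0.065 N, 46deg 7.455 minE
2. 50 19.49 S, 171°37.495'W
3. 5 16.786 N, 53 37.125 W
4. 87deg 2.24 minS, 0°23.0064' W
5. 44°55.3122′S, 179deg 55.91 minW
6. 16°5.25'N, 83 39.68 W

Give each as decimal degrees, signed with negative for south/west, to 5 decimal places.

Point 1:
  Lat: 0.065′ = 0.001083°; total 23.001083
  N → positive
  Lon: 46 + 7.455/60 = 46.124250
  E → positive
Point 2:
  Latitude: 50 + 19.49/60 = 50.324833
  S ⇒ negate
  Lon: 37.495′ = 0.624917°; total 171.624917
  hemisphere W, so the sign is −
Point 3:
  φ: 5 + 16.786/60 = 5.279767
  N → positive
  λ: 37.125′ = 0.618750°; total 53.618750
  W → negative
Point 4:
  φ: 2.24′ = 0.037333°; total 87.037333
  S ⇒ negate
  Longitude: 23.0064′ = 0.383440°; total 0.383440
  W ⇒ negate
Point 5:
  Lat: 55.3122′ = 0.921870°; total 44.921870
  S → negative
  Longitude: 179 + 55.91/60 = 179.931833
  hemisphere W, so the sign is −
Point 6:
  φ: 5.25′ = 0.087500°; total 16.087500
  N ⇒ keep positive
  λ: 83 + 39.68/60 = 83.661333
  hemisphere W, so the sign is −

1. 23.00108, 46.12425
2. -50.32483, -171.62492
3. 5.27977, -53.61875
4. -87.03733, -0.38344
5. -44.92187, -179.93183
6. 16.08750, -83.66133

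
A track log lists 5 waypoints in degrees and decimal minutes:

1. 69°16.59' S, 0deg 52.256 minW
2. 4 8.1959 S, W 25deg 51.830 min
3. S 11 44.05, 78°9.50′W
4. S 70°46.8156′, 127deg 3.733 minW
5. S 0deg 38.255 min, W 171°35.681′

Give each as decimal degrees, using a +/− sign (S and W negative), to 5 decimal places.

1. -69.27650, -0.87093
2. -4.13660, -25.86383
3. -11.73417, -78.15833
4. -70.78026, -127.06222
5. -0.63758, -171.59468

Point 1:
  Lat: 69 + 16.59/60 = 69.276500
  S ⇒ negate
  λ: 52.256′ = 0.870933°; total 0.870933
  W → negative
Point 2:
  φ: 4 + 8.1959/60 = 4.136598
  S ⇒ negate
  Lon: 51.83′ = 0.863833°; total 25.863833
  W → negative
Point 3:
  Latitude: 11 + 44.05/60 = 11.734167
  hemisphere S, so the sign is −
  Lon: 9.5′ = 0.158333°; total 78.158333
  W ⇒ negate
Point 4:
  φ: 46.8156′ = 0.780260°; total 70.780260
  S → negative
  λ: 127 + 3.733/60 = 127.062217
  hemisphere W, so the sign is −
Point 5:
  φ: 38.255′ = 0.637583°; total 0.637583
  S → negative
  λ: 35.681′ = 0.594683°; total 171.594683
  hemisphere W, so the sign is −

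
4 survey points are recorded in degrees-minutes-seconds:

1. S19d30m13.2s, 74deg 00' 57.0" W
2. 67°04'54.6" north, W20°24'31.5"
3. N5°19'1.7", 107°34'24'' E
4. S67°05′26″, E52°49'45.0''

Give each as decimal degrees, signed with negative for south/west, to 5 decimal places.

Point 1:
  φ: 19 + 30/60 + 13.2/3600 = 19.503667
  S ⇒ negate
  Longitude: 74 + 0/60 + 57/3600 = 74.015833
  W → negative
Point 2:
  φ: 67° + 4/60 + 54.6/3600 = 67 + 0.066667 + 0.015167 = 67.081833
  N → positive
  Lon: 20° + 24/60 + 31.5/3600 = 20 + 0.400000 + 0.008750 = 20.408750
  hemisphere W, so the sign is −
Point 3:
  φ: 5 + 19/60 + 1.7/3600 = 5.317139
  N ⇒ keep positive
  Longitude: 34′ + 24″ = 34.40000′; 107 + 34.40000/60 = 107.573333
  E ⇒ keep positive
Point 4:
  φ: 67° + 5/60 + 26/3600 = 67 + 0.083333 + 0.007222 = 67.090556
  S ⇒ negate
  λ: 52 + 49/60 + 45/3600 = 52.829167
  E ⇒ keep positive

1. -19.50367, -74.01583
2. 67.08183, -20.40875
3. 5.31714, 107.57333
4. -67.09056, 52.82917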